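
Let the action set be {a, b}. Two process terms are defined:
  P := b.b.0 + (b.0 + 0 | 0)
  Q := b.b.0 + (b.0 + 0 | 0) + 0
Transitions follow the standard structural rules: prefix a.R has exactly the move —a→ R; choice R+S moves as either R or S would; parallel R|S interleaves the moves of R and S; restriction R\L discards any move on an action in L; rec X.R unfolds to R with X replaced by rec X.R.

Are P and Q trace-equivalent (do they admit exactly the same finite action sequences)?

Reachable graph of P (3 states):
  s0 = b.b.0 + (b.0 + 0 | 0) :: --b--▸ s1, --b--▸ s2
  s1 = 0 :: deadlocked
  s2 = b.0 :: --b--▸ s1
Reachable graph of Q (3 states):
  t0 = b.b.0 + (b.0 + 0 | 0) + 0 :: --b--▸ t1, --b--▸ t2
  t1 = 0 :: deadlocked
  t2 = b.0 :: --b--▸ t1
Bisimilarity quotient blocks:
  B0 = {s0, t0}
  B1 = {s2, t2}
  B2 = {s1, t1}
s0 ∈ B0, t0 ∈ B0 → same block
Bisimilar ⇒ trace-equivalent.

traces(P) = traces(Q)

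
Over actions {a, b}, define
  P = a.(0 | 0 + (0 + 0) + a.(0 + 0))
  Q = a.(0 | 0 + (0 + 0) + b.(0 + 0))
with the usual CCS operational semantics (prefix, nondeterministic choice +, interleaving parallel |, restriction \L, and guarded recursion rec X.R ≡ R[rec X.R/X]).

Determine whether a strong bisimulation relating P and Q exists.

Reachable graph of P (3 states):
  p0 = a.(0 | 0 + (0 + 0) + a.(0 + 0)) → -a-> p1
  p1 = 0 | 0 + (0 + 0) + a.(0 + 0) → -a-> p2
  p2 = 0 + 0 → (no moves)
Reachable graph of Q (3 states):
  q0 = a.(0 | 0 + (0 + 0) + b.(0 + 0)) → -a-> q1
  q1 = 0 | 0 + (0 + 0) + b.(0 + 0) → -b-> q2
  q2 = 0 + 0 → (no moves)
Partition-refinement fixed point:
  B0 = {p0}
  B1 = {p1}
  B2 = {p2, q2}
  B3 = {q0}
  B4 = {q1}
p0 ∈ B0, q0 ∈ B3 → different blocks

P ≁ Q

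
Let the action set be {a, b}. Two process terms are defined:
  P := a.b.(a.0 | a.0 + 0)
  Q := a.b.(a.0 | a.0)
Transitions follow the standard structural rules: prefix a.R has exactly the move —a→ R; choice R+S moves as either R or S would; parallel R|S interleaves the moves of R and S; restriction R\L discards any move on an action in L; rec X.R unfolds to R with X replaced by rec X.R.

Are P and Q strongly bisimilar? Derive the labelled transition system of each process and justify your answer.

bisimilar

LTS(P): 6 reachable states
  s0 = a.b.(a.0 | a.0 + 0) ⊢ -a-> s1
  s1 = b.(a.0 | a.0 + 0) ⊢ -b-> s2
  s2 = a.0 | a.0 + 0 ⊢ -a-> s3, -a-> s4
  s3 = 0 | a.0 ⊢ -a-> s5
  s4 = a.0 | 0 ⊢ -a-> s5
  s5 = 0 | 0 ⊢ stopped
LTS(Q): 6 reachable states
  t0 = a.b.(a.0 | a.0) ⊢ -a-> t1
  t1 = b.(a.0 | a.0) ⊢ -b-> t2
  t2 = a.0 | a.0 ⊢ -a-> t3, -a-> t4
  t3 = 0 | a.0 ⊢ -a-> t5
  t4 = a.0 | 0 ⊢ -a-> t5
  t5 = 0 | 0 ⊢ stopped
Partition-refinement fixed point:
  B0 = {s0, t0}
  B1 = {s1, t1}
  B2 = {s2, t2}
  B3 = {s3, s4, t3, t4}
  B4 = {s5, t5}
s0 ∈ B0, t0 ∈ B0 → same block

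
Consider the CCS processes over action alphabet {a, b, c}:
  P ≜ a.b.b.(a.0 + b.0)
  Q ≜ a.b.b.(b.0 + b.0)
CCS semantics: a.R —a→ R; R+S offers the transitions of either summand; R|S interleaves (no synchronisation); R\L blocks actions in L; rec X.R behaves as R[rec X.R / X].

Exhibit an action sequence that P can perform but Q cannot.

abba

P's transition system — 5 states:
  u0 = a.b.b.(a.0 + b.0) ⊢ -a-> u1
  u1 = b.b.(a.0 + b.0) ⊢ -b-> u2
  u2 = b.(a.0 + b.0) ⊢ -b-> u3
  u3 = a.0 + b.0 ⊢ -a-> u4, -b-> u4
  u4 = 0 ⊢ stopped
Q's transition system — 5 states:
  v0 = a.b.b.(b.0 + b.0) ⊢ -a-> v1
  v1 = b.b.(b.0 + b.0) ⊢ -b-> v2
  v2 = b.(b.0 + b.0) ⊢ -b-> v3
  v3 = b.0 + b.0 ⊢ -b-> v4
  v4 = 0 ⊢ stopped
Trace ⟨abba⟩ through P, begin at {u0}:
  [1] a ⇒ {u1}
  [2] b ⇒ {u2}
  [3] b ⇒ {u3}
  [4] a ⇒ {u4}
  ✓ P
Trace ⟨abba⟩ through Q, begin at {v0}:
  [1] a ⇒ {v1}
  [2] b ⇒ {v2}
  [3] b ⇒ {v3}
  [4] a ⇒ ∅  — Q cannot continue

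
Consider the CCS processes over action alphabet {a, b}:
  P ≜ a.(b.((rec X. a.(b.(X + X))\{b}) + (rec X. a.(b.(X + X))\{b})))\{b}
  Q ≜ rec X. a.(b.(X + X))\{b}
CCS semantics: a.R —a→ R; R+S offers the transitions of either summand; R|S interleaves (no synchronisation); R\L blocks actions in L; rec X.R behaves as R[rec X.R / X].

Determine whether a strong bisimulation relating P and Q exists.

LTS(P): 2 reachable states
  u0 = a.(b.((rec X. a.(b.(X + X))\{b}) + (rec X. a.(b.(X + X))\{b})))\{b} → -a-> u1
  u1 = (b.((rec X. a.(b.(X + X))\{b}) + (rec X. a.(b.(X + X))\{b})))\{b} → stopped
LTS(Q): 2 reachable states
  v0 = rec X. a.(b.(X + X))\{b} → -a-> v1
  v1 = (b.((rec X. a.(b.(X + X))\{b}) + (rec X. a.(b.(X + X))\{b})))\{b} → stopped
Partition-refinement fixed point:
  B0 = {u0, v0}
  B1 = {u1, v1}
u0 ∈ B0, v0 ∈ B0 → same block

P ~ Q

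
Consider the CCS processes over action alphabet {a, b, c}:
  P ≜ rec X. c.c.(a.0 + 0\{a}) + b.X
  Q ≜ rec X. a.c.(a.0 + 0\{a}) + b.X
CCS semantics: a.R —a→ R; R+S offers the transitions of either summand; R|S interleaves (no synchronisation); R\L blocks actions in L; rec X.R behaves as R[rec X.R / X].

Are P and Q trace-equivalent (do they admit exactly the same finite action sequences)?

NO — witness ⟨c⟩

LTS(P): 4 reachable states
  s0 = rec X. c.c.(a.0 + 0\{a}) + b.X :: -b-> s0, -c-> s1
  s1 = c.(a.0 + 0\{a}) :: -c-> s2
  s2 = a.0 + 0\{a} :: -a-> s3
  s3 = 0 :: deadlocked
LTS(Q): 4 reachable states
  t0 = rec X. a.c.(a.0 + 0\{a}) + b.X :: -a-> t1, -b-> t0
  t1 = c.(a.0 + 0\{a}) :: -c-> t2
  t2 = a.0 + 0\{a} :: -a-> t3
  t3 = 0 :: deadlocked
Trace ⟨c⟩ through P, begin at {s0}:
  after c @ step 1: {s1}
  ✓ P
Trace ⟨c⟩ through Q, begin at {t0}:
  after c @ step 1: ∅ (Q stuck)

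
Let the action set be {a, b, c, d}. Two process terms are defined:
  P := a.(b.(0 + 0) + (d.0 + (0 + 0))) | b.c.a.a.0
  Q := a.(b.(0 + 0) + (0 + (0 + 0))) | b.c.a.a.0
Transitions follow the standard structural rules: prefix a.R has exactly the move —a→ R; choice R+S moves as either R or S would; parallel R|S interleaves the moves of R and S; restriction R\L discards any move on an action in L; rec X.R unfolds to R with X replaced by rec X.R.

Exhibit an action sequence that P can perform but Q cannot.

ad

P's transition system — 20 states:
  p0 = a.(b.(0 + 0) + (d.0 + (0 + 0))) | b.c.a.a.0 has moves —a→ p1, —b→ p2
  p1 = (b.(0 + 0) + (d.0 + (0 + 0))) | b.c.a.a.0 has moves —b→ p3, —b→ p4, —d→ p5
  p2 = a.(b.(0 + 0) + (d.0 + (0 + 0))) | c.a.a.0 has moves —a→ p4, —c→ p6
  p3 = (0 + 0) | b.c.a.a.0 has moves —b→ p7
  p4 = (b.(0 + 0) + (d.0 + (0 + 0))) | c.a.a.0 has moves —b→ p7, —c→ p8, —d→ p9
  p5 = 0 | b.c.a.a.0 has moves —b→ p9
  p6 = a.(b.(0 + 0) + (d.0 + (0 + 0))) | a.a.0 has moves —a→ p10, —a→ p8
  p7 = (0 + 0) | c.a.a.0 has moves —c→ p11
  p8 = (b.(0 + 0) + (d.0 + (0 + 0))) | a.a.0 has moves —a→ p12, —b→ p11, —d→ p13
  p9 = 0 | c.a.a.0 has moves —c→ p13
  p10 = a.(b.(0 + 0) + (d.0 + (0 + 0))) | a.0 has moves —a→ p12, —a→ p14
  p11 = (0 + 0) | a.a.0 has moves —a→ p15
  p12 = (b.(0 + 0) + (d.0 + (0 + 0))) | a.0 has moves —a→ p16, —b→ p15, —d→ p17
  p13 = 0 | a.a.0 has moves —a→ p17
  p14 = a.(b.(0 + 0) + (d.0 + (0 + 0))) | 0 has moves —a→ p16
  p15 = (0 + 0) | a.0 has moves —a→ p18
  p16 = (b.(0 + 0) + (d.0 + (0 + 0))) | 0 has moves —b→ p18, —d→ p19
  p17 = 0 | a.0 has moves —a→ p19
  p18 = (0 + 0) | 0 has moves (no moves)
  p19 = 0 | 0 has moves (no moves)
Q's transition system — 15 states:
  q0 = a.(b.(0 + 0) + (0 + (0 + 0))) | b.c.a.a.0 has moves —a→ q1, —b→ q2
  q1 = (b.(0 + 0) + (0 + (0 + 0))) | b.c.a.a.0 has moves —b→ q3, —b→ q4
  q2 = a.(b.(0 + 0) + (0 + (0 + 0))) | c.a.a.0 has moves —a→ q4, —c→ q5
  q3 = (0 + 0) | b.c.a.a.0 has moves —b→ q6
  q4 = (b.(0 + 0) + (0 + (0 + 0))) | c.a.a.0 has moves —b→ q6, —c→ q7
  q5 = a.(b.(0 + 0) + (0 + (0 + 0))) | a.a.0 has moves —a→ q7, —a→ q8
  q6 = (0 + 0) | c.a.a.0 has moves —c→ q9
  q7 = (b.(0 + 0) + (0 + (0 + 0))) | a.a.0 has moves —a→ q10, —b→ q9
  q8 = a.(b.(0 + 0) + (0 + (0 + 0))) | a.0 has moves —a→ q10, —a→ q11
  q9 = (0 + 0) | a.a.0 has moves —a→ q12
  q10 = (b.(0 + 0) + (0 + (0 + 0))) | a.0 has moves —a→ q13, —b→ q12
  q11 = a.(b.(0 + 0) + (0 + (0 + 0))) | 0 has moves —a→ q13
  q12 = (0 + 0) | a.0 has moves —a→ q14
  q13 = (b.(0 + 0) + (0 + (0 + 0))) | 0 has moves —b→ q14
  q14 = (0 + 0) | 0 has moves (no moves)
Run σ = ⟨ad⟩ on P: start {p0}
  step 1 (a): {p1}
  step 2 (d): {p5}
  P completes σ.
Run σ = ⟨ad⟩ on Q: start {q0}
  step 1 (a): {q1}
  step 2 (d): no successor for Q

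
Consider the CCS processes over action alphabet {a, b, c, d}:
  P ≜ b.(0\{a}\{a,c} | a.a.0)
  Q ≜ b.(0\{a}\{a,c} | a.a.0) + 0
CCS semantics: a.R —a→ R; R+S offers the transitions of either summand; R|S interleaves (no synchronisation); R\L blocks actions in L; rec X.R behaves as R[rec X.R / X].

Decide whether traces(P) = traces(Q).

LTS(P): 4 reachable states
  s0 = b.(0\{a}\{a,c} | a.a.0) has moves =b=> s1
  s1 = 0\{a}\{a,c} | a.a.0 has moves =a=> s2
  s2 = 0\{a}\{a,c} | a.0 has moves =a=> s3
  s3 = 0\{a}\{a,c} | 0 has moves deadlocked
LTS(Q): 4 reachable states
  t0 = b.(0\{a}\{a,c} | a.a.0) + 0 has moves =b=> t1
  t1 = 0\{a}\{a,c} | a.a.0 has moves =a=> t2
  t2 = 0\{a}\{a,c} | a.0 has moves =a=> t3
  t3 = 0\{a}\{a,c} | 0 has moves deadlocked
Partition-refinement fixed point:
  B0 = {s0, t0}
  B1 = {s1, t1}
  B2 = {s2, t2}
  B3 = {s3, t3}
s0 ∈ B0, t0 ∈ B0 → same block
Bisimilar ⇒ trace-equivalent.

trace-equivalent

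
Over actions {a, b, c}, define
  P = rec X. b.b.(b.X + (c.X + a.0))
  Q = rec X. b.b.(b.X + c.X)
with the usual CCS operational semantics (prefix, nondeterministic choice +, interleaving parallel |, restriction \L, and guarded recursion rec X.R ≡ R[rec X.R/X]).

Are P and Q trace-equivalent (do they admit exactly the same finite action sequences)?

P's transition system — 4 states:
  p0 = rec X. b.b.(b.X + (c.X + a.0)) :: —b→ p1
  p1 = b.(b.(rec X. b.b.(b.X + (c.X + a.0))) + (c.(rec X. b.b.(b.X + (c.X + a.0))) + a.0)) :: —b→ p2
  p2 = b.(rec X. b.b.(b.X + (c.X + a.0))) + (c.(rec X. b.b.(b.X + (c.X + a.0))) + a.0) :: —a→ p3, —b→ p0, —c→ p0
  p3 = 0 :: stopped
Q's transition system — 3 states:
  q0 = rec X. b.b.(b.X + c.X) :: —b→ q1
  q1 = b.(b.(rec X. b.b.(b.X + c.X)) + c.(rec X. b.b.(b.X + c.X))) :: —b→ q2
  q2 = b.(rec X. b.b.(b.X + c.X)) + c.(rec X. b.b.(b.X + c.X)) :: —b→ q0, —c→ q0
Executing bba from P (initial set {p0}):
  [1] b ⇒ {p1}
  [2] b ⇒ {p2}
  [3] a ⇒ {p3}
  P completes σ.
Executing bba from Q (initial set {q0}):
  [1] b ⇒ {q1}
  [2] b ⇒ {q2}
  [3] a ⇒ ∅  — Q cannot continue

trace-distinct — witness ⟨bba⟩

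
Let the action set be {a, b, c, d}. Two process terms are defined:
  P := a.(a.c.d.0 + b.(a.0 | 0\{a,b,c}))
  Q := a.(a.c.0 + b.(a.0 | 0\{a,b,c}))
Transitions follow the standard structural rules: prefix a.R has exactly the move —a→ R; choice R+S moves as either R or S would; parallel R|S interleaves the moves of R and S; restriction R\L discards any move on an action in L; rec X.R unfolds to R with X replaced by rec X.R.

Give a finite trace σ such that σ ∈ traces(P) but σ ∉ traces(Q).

aacd

P's transition system — 7 states:
  p0 = a.(a.c.d.0 + b.(a.0 | 0\{a,b,c})) :: --a--▸ p1
  p1 = a.c.d.0 + b.(a.0 | 0\{a,b,c}) :: --a--▸ p2, --b--▸ p3
  p2 = c.d.0 :: --c--▸ p4
  p3 = a.0 | 0\{a,b,c} :: --a--▸ p5
  p4 = d.0 :: --d--▸ p6
  p5 = 0 | 0\{a,b,c} :: stopped
  p6 = 0 :: stopped
Q's transition system — 6 states:
  q0 = a.(a.c.0 + b.(a.0 | 0\{a,b,c})) :: --a--▸ q1
  q1 = a.c.0 + b.(a.0 | 0\{a,b,c}) :: --a--▸ q2, --b--▸ q3
  q2 = c.0 :: --c--▸ q4
  q3 = a.0 | 0\{a,b,c} :: --a--▸ q5
  q4 = 0 :: stopped
  q5 = 0 | 0\{a,b,c} :: stopped
Run σ = ⟨aacd⟩ on P: start {p0}
  [1] a ⇒ {p1}
  [2] a ⇒ {p2}
  [3] c ⇒ {p4}
  [4] d ⇒ {p6}
  ✓ P
Run σ = ⟨aacd⟩ on Q: start {q0}
  [1] a ⇒ {q1}
  [2] a ⇒ {q2}
  [3] c ⇒ {q4}
  [4] d ⇒ no successor for Q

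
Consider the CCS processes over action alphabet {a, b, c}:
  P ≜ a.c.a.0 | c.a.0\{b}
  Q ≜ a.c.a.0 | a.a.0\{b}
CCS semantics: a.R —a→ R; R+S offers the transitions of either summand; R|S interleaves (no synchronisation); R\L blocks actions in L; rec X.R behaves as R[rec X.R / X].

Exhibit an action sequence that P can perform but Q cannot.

LTS(P): 12 reachable states
  m0 = a.c.a.0 | c.a.0\{b} :: =a=> m1, =c=> m2
  m1 = c.a.0 | c.a.0\{b} :: =c=> m3, =c=> m4
  m2 = a.c.a.0 | a.0\{b} :: =a=> m4, =a=> m5
  m3 = a.0 | c.a.0\{b} :: =a=> m6, =c=> m7
  m4 = c.a.0 | a.0\{b} :: =a=> m8, =c=> m7
  m5 = a.c.a.0 | 0\{b} :: =a=> m8
  m6 = 0 | c.a.0\{b} :: =c=> m9
  m7 = a.0 | a.0\{b} :: =a=> m10, =a=> m9
  m8 = c.a.0 | 0\{b} :: =c=> m10
  m9 = 0 | a.0\{b} :: =a=> m11
  m10 = a.0 | 0\{b} :: =a=> m11
  m11 = 0 | 0\{b} :: ·
LTS(Q): 12 reachable states
  n0 = a.c.a.0 | a.a.0\{b} :: =a=> n1, =a=> n2
  n1 = a.c.a.0 | a.0\{b} :: =a=> n3, =a=> n4
  n2 = c.a.0 | a.a.0\{b} :: =a=> n4, =c=> n5
  n3 = a.c.a.0 | 0\{b} :: =a=> n6
  n4 = c.a.0 | a.0\{b} :: =a=> n6, =c=> n7
  n5 = a.0 | a.a.0\{b} :: =a=> n7, =a=> n8
  n6 = c.a.0 | 0\{b} :: =c=> n9
  n7 = a.0 | a.0\{b} :: =a=> n10, =a=> n9
  n8 = 0 | a.a.0\{b} :: =a=> n10
  n9 = a.0 | 0\{b} :: =a=> n11
  n10 = 0 | a.0\{b} :: =a=> n11
  n11 = 0 | 0\{b} :: ·
Run σ = ⟨c⟩ on P: start {m0}
  step 1 (c): {m2}
  — P admits the full trace.
Run σ = ⟨c⟩ on Q: start {n0}
  step 1 (c): ∅ (Q stuck)

c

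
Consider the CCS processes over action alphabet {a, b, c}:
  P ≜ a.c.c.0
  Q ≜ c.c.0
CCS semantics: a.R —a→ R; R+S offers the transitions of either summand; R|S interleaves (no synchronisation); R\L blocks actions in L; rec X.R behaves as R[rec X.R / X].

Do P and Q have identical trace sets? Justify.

P's transition system — 4 states:
  u0 = a.c.c.0 has moves —a→ u1
  u1 = c.c.0 has moves —c→ u2
  u2 = c.0 has moves —c→ u3
  u3 = 0 has moves ·
Q's transition system — 3 states:
  v0 = c.c.0 has moves —c→ v1
  v1 = c.0 has moves —c→ v2
  v2 = 0 has moves ·
Executing a from P (initial set {u0}):
  after a @ step 1: {u1}
  P completes σ.
Executing a from Q (initial set {v0}):
  after a @ step 1: no successor for Q

traces(P) ≠ traces(Q) — witness ⟨a⟩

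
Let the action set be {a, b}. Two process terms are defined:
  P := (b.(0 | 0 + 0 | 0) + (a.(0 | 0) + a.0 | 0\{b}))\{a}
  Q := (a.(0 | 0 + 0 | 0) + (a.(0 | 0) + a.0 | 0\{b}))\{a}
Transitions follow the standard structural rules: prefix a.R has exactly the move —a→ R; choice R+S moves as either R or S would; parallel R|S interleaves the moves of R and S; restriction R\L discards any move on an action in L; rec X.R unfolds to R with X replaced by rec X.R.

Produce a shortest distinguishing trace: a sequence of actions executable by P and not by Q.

b

P's transition system — 2 states:
  m0 = (b.(0 | 0 + 0 | 0) + (a.(0 | 0) + a.0 | 0\{b}))\{a} ⊢ --b--▸ m1
  m1 = (0 | 0 + 0 | 0)\{a} ⊢ ∅
Q's transition system — 1 states:
  n0 = (a.(0 | 0 + 0 | 0) + (a.(0 | 0) + a.0 | 0\{b}))\{a} ⊢ ∅
Executing b from P (initial set {m0}):
  after b @ step 1: {m1}
  ✓ P
Executing b from Q (initial set {n0}):
  after b @ step 1: no successor for Q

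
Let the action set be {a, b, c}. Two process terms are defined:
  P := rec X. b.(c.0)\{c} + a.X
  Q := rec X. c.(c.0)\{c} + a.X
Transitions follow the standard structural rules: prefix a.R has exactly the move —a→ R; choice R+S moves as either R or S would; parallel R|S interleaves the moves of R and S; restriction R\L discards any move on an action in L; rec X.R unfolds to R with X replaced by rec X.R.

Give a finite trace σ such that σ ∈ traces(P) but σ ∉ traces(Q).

LTS(P): 2 reachable states
  s0 = rec X. b.(c.0)\{c} + a.X :: =a=> s0, =b=> s1
  s1 = (c.0)\{c} :: ∅
LTS(Q): 2 reachable states
  t0 = rec X. c.(c.0)\{c} + a.X :: =a=> t0, =c=> t1
  t1 = (c.0)\{c} :: ∅
Trace ⟨b⟩ through P, begin at {s0}:
  [1] b ⇒ {s1}
  — P admits the full trace.
Trace ⟨b⟩ through Q, begin at {t0}:
  [1] b ⇒ ∅  — Q cannot continue

b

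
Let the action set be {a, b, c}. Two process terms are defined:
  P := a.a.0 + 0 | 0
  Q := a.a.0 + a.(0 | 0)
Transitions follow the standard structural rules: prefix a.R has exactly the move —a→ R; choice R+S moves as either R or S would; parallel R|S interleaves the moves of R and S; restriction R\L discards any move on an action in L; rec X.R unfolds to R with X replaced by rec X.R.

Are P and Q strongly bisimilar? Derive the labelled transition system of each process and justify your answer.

NO

Reachable graph of P (3 states):
  s0 = a.a.0 + 0 | 0 has moves -a-> s1
  s1 = a.0 has moves -a-> s2
  s2 = 0 has moves deadlocked
Reachable graph of Q (4 states):
  t0 = a.a.0 + a.(0 | 0) has moves -a-> t1, -a-> t2
  t1 = 0 | 0 has moves deadlocked
  t2 = a.0 has moves -a-> t3
  t3 = 0 has moves deadlocked
Partition-refinement fixed point:
  B0 = {s0}
  B1 = {s1, t2}
  B2 = {s2, t1, t3}
  B3 = {t0}
s0 ∈ B0, t0 ∈ B3 → different blocks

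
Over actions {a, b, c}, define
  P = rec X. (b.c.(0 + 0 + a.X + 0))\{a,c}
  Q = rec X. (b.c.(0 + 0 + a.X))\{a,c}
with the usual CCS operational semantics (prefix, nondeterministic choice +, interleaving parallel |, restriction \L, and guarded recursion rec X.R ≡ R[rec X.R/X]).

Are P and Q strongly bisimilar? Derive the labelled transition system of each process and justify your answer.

Reachable graph of P (2 states):
  u0 = rec X. (b.c.(0 + 0 + a.X + 0))\{a,c} → =b=> u1
  u1 = (c.(0 + 0 + a.(rec X. (b.c.(0 + 0 + a.X + 0))\{a,c}) + 0))\{a,c} → (no moves)
Reachable graph of Q (2 states):
  v0 = rec X. (b.c.(0 + 0 + a.X))\{a,c} → =b=> v1
  v1 = (c.(0 + 0 + a.(rec X. (b.c.(0 + 0 + a.X))\{a,c})))\{a,c} → (no moves)
Bisimilarity quotient blocks:
  B0 = {u0, v0}
  B1 = {u1, v1}
u0 ∈ B0, v0 ∈ B0 → same block

bisimilar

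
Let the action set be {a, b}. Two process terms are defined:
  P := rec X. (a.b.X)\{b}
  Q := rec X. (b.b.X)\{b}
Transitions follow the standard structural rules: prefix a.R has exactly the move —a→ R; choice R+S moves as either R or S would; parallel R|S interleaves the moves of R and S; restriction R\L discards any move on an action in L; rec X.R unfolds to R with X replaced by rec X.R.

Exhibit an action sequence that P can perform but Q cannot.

a

P's transition system — 2 states:
  u0 = rec X. (a.b.X)\{b} has moves ··a··> u1
  u1 = (b.(rec X. (a.b.X)\{b}))\{b} has moves ∅
Q's transition system — 1 states:
  v0 = rec X. (b.b.X)\{b} has moves ∅
Trace ⟨a⟩ through P, begin at {u0}:
  step 1 (a): {u1}
  P completes σ.
Trace ⟨a⟩ through Q, begin at {v0}:
  step 1 (a): no successor for Q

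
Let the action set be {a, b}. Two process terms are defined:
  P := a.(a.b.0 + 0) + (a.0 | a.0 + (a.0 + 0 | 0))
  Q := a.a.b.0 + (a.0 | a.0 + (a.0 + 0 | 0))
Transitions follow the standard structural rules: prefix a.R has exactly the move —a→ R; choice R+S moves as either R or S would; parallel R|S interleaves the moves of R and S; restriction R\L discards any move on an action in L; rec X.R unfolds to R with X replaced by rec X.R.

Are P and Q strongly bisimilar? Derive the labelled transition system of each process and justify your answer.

YES

LTS(P): 7 reachable states
  u0 = a.(a.b.0 + 0) + (a.0 | a.0 + (a.0 + 0 | 0)) ⊢ =a=> u1, =a=> u2, =a=> u3, =a=> u4
  u1 = 0 ⊢ (no moves)
  u2 = 0 | a.0 ⊢ =a=> u5
  u3 = a.0 | 0 ⊢ =a=> u5
  u4 = a.b.0 + 0 ⊢ =a=> u6
  u5 = 0 | 0 ⊢ (no moves)
  u6 = b.0 ⊢ =b=> u1
LTS(Q): 7 reachable states
  v0 = a.a.b.0 + (a.0 | a.0 + (a.0 + 0 | 0)) ⊢ =a=> v1, =a=> v2, =a=> v3, =a=> v4
  v1 = 0 ⊢ (no moves)
  v2 = 0 | a.0 ⊢ =a=> v5
  v3 = a.0 | 0 ⊢ =a=> v5
  v4 = a.b.0 ⊢ =a=> v6
  v5 = 0 | 0 ⊢ (no moves)
  v6 = b.0 ⊢ =b=> v1
Bisimilarity quotient blocks:
  B0 = {u0, v0}
  B1 = {u1, u5, v1, v5}
  B2 = {u4, v4}
  B3 = {u6, v6}
  B4 = {u2, u3, v2, v3}
u0 ∈ B0, v0 ∈ B0 → same block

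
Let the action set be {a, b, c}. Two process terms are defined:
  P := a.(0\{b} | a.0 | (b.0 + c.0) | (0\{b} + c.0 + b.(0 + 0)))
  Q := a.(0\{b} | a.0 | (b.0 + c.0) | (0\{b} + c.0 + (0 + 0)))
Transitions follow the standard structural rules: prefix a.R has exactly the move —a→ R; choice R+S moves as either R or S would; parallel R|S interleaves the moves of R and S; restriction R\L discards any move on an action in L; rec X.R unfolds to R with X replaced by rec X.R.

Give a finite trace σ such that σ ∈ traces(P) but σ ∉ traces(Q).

P's transition system — 13 states:
  m0 = a.(0\{b} | a.0 | (b.0 + c.0) | (0\{b} + c.0 + b.(0 + 0))) | -a-> m1
  m1 = 0\{b} | a.0 | (b.0 + c.0) | (0\{b} + c.0 + b.(0 + 0)) | -a-> m2, -b-> m3, -b-> m4, -c-> m4, -c-> m5
  m2 = 0\{b} | 0 | (b.0 + c.0) | (0\{b} + c.0 + b.(0 + 0)) | -b-> m6, -b-> m7, -c-> m7, -c-> m8
  m3 = 0\{b} | a.0 | (b.0 + c.0) | (0 + 0) | -a-> m6, -b-> m9, -c-> m9
  m4 = 0\{b} | a.0 | 0 | (0\{b} + c.0 + b.(0 + 0)) | -a-> m7, -b-> m9, -c-> m10
  m5 = 0\{b} | a.0 | (b.0 + c.0) | 0 | -a-> m8, -b-> m10, -c-> m10
  m6 = 0\{b} | 0 | (b.0 + c.0) | (0 + 0) | -b-> m11, -c-> m11
  m7 = 0\{b} | 0 | 0 | (0\{b} + c.0 + b.(0 + 0)) | -b-> m11, -c-> m12
  m8 = 0\{b} | 0 | (b.0 + c.0) | 0 | -b-> m12, -c-> m12
  m9 = 0\{b} | a.0 | 0 | (0 + 0) | -a-> m11
  m10 = 0\{b} | a.0 | 0 | 0 | -a-> m12
  m11 = 0\{b} | 0 | 0 | (0 + 0) | stopped
  m12 = 0\{b} | 0 | 0 | 0 | stopped
Q's transition system — 9 states:
  n0 = a.(0\{b} | a.0 | (b.0 + c.0) | (0\{b} + c.0 + (0 + 0))) | -a-> n1
  n1 = 0\{b} | a.0 | (b.0 + c.0) | (0\{b} + c.0 + (0 + 0)) | -a-> n2, -b-> n3, -c-> n3, -c-> n4
  n2 = 0\{b} | 0 | (b.0 + c.0) | (0\{b} + c.0 + (0 + 0)) | -b-> n5, -c-> n5, -c-> n6
  n3 = 0\{b} | a.0 | 0 | (0\{b} + c.0 + (0 + 0)) | -a-> n5, -c-> n7
  n4 = 0\{b} | a.0 | (b.0 + c.0) | 0 | -a-> n6, -b-> n7, -c-> n7
  n5 = 0\{b} | 0 | 0 | (0\{b} + c.0 + (0 + 0)) | -c-> n8
  n6 = 0\{b} | 0 | (b.0 + c.0) | 0 | -b-> n8, -c-> n8
  n7 = 0\{b} | a.0 | 0 | 0 | -a-> n8
  n8 = 0\{b} | 0 | 0 | 0 | stopped
Run σ = ⟨abb⟩ on P: start {m0}
  [1] a ⇒ {m1}
  [2] b ⇒ {m3, m4}
  [3] b ⇒ {m9}
  P completes σ.
Run σ = ⟨abb⟩ on Q: start {n0}
  [1] a ⇒ {n1}
  [2] b ⇒ {n3}
  [3] b ⇒ ∅  — Q cannot continue

abb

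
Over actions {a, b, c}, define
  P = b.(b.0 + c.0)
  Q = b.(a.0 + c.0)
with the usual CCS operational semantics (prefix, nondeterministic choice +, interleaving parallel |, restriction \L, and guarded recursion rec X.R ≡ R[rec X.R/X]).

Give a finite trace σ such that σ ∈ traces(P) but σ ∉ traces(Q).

bb

P's transition system — 3 states:
  s0 = b.(b.0 + c.0) ⊢ ··b··> s1
  s1 = b.0 + c.0 ⊢ ··b··> s2, ··c··> s2
  s2 = 0 ⊢ ∅
Q's transition system — 3 states:
  t0 = b.(a.0 + c.0) ⊢ ··b··> t1
  t1 = a.0 + c.0 ⊢ ··a··> t2, ··c··> t2
  t2 = 0 ⊢ ∅
Executing bb from P (initial set {s0}):
  [1] b ⇒ {s1}
  [2] b ⇒ {s2}
  ✓ P
Executing bb from Q (initial set {t0}):
  [1] b ⇒ {t1}
  [2] b ⇒ ∅ (Q stuck)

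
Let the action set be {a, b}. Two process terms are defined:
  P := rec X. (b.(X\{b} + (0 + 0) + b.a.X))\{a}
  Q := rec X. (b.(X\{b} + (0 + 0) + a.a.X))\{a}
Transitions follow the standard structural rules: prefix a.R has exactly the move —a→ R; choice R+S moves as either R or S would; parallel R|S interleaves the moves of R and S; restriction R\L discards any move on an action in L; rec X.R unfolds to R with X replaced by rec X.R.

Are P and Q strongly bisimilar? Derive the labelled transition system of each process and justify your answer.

Reachable graph of P (3 states):
  u0 = rec X. (b.(X\{b} + (0 + 0) + b.a.X))\{a} ⊢ —b→ u1
  u1 = ((rec X. (b.(X\{b} + (0 + 0) + b.a.X))\{a})\{b} + (0 + 0) + b.a.(rec X. (b.(X\{b} + (0 + 0) + b.a.X))\{a}))\{a} ⊢ —b→ u2
  u2 = (a.(rec X. (b.(X\{b} + (0 + 0) + b.a.X))\{a}))\{a} ⊢ (no moves)
Reachable graph of Q (2 states):
  v0 = rec X. (b.(X\{b} + (0 + 0) + a.a.X))\{a} ⊢ —b→ v1
  v1 = ((rec X. (b.(X\{b} + (0 + 0) + a.a.X))\{a})\{b} + (0 + 0) + a.a.(rec X. (b.(X\{b} + (0 + 0) + a.a.X))\{a}))\{a} ⊢ (no moves)
Bisimilarity quotient blocks:
  B0 = {u0}
  B1 = {u1, v0}
  B2 = {u2, v1}
u0 ∈ B0, v0 ∈ B1 → different blocks

NO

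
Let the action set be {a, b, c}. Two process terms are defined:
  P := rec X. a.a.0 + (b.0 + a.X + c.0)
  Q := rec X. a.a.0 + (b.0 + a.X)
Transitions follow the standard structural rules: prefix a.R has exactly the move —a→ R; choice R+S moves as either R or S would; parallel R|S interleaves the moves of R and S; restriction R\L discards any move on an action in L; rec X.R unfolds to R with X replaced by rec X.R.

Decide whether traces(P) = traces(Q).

NO — witness ⟨c⟩

Reachable graph of P (3 states):
  p0 = rec X. a.a.0 + (b.0 + a.X + c.0) | -a-> p0, -a-> p1, -b-> p2, -c-> p2
  p1 = a.0 | -a-> p2
  p2 = 0 | ·
Reachable graph of Q (3 states):
  q0 = rec X. a.a.0 + (b.0 + a.X) | -a-> q0, -a-> q1, -b-> q2
  q1 = a.0 | -a-> q2
  q2 = 0 | ·
Trace ⟨c⟩ through P, begin at {p0}:
  after c @ step 1: {p2}
  ✓ P
Trace ⟨c⟩ through Q, begin at {q0}:
  after c @ step 1: no successor for Q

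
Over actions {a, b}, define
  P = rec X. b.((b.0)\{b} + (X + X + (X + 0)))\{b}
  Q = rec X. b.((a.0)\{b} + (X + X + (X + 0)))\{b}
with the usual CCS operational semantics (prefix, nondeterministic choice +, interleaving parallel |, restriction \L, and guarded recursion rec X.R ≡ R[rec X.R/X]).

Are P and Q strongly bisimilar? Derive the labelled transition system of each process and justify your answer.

NO

P's transition system — 2 states:
  m0 = rec X. b.((b.0)\{b} + (X + X + (X + 0)))\{b} ⊢ --b--▸ m1
  m1 = ((b.0)\{b} + ((rec X. b.((b.0)\{b} + (X + X + (X + 0)))\{b}) + (rec X. b.((b.0)\{b} + (X + X + (X + 0)))\{b}) + ((rec X. b.((b.0)\{b} + (X + X + (X + 0)))\{b}) + 0)))\{b} ⊢ ∅
Q's transition system — 3 states:
  n0 = rec X. b.((a.0)\{b} + (X + X + (X + 0)))\{b} ⊢ --b--▸ n1
  n1 = ((a.0)\{b} + ((rec X. b.((a.0)\{b} + (X + X + (X + 0)))\{b}) + (rec X. b.((a.0)\{b} + (X + X + (X + 0)))\{b}) + ((rec X. b.((a.0)\{b} + (X + X + (X + 0)))\{b}) + 0)))\{b} ⊢ --a--▸ n2
  n2 = 0\{b}\{b} ⊢ ∅
Coarsest stable partition (strong bisimilarity classes):
  B0 = {m0}
  B1 = {m1, n2}
  B2 = {n0}
  B3 = {n1}
m0 ∈ B0, n0 ∈ B2 → different blocks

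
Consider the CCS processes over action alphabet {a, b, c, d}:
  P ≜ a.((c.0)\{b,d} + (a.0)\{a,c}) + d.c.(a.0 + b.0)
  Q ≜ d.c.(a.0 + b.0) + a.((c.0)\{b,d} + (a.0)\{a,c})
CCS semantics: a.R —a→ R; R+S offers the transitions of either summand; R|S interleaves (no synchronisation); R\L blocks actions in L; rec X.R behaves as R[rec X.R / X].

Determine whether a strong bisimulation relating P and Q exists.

P ~ Q

P's transition system — 6 states:
  s0 = a.((c.0)\{b,d} + (a.0)\{a,c}) + d.c.(a.0 + b.0) :: --a--▸ s1, --d--▸ s2
  s1 = (c.0)\{b,d} + (a.0)\{a,c} :: --c--▸ s3
  s2 = c.(a.0 + b.0) :: --c--▸ s4
  s3 = 0\{b,d} :: stopped
  s4 = a.0 + b.0 :: --a--▸ s5, --b--▸ s5
  s5 = 0 :: stopped
Q's transition system — 6 states:
  t0 = d.c.(a.0 + b.0) + a.((c.0)\{b,d} + (a.0)\{a,c}) :: --a--▸ t1, --d--▸ t2
  t1 = (c.0)\{b,d} + (a.0)\{a,c} :: --c--▸ t3
  t2 = c.(a.0 + b.0) :: --c--▸ t4
  t3 = 0\{b,d} :: stopped
  t4 = a.0 + b.0 :: --a--▸ t5, --b--▸ t5
  t5 = 0 :: stopped
Bisimilarity quotient blocks:
  B0 = {s0, t0}
  B1 = {s1, t1}
  B2 = {s3, s5, t3, t5}
  B3 = {s2, t2}
  B4 = {s4, t4}
s0 ∈ B0, t0 ∈ B0 → same block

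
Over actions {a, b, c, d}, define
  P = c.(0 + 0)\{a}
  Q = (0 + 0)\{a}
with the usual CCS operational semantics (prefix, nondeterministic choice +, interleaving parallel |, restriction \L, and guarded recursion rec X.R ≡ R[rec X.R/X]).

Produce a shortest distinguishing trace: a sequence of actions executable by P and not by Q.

c

P's transition system — 2 states:
  s0 = c.(0 + 0)\{a} | —c→ s1
  s1 = (0 + 0)\{a} | stopped
Q's transition system — 1 states:
  t0 = (0 + 0)\{a} | stopped
Executing c from P (initial set {s0}):
  [1] c ⇒ {s1}
  — P admits the full trace.
Executing c from Q (initial set {t0}):
  [1] c ⇒ no successor for Q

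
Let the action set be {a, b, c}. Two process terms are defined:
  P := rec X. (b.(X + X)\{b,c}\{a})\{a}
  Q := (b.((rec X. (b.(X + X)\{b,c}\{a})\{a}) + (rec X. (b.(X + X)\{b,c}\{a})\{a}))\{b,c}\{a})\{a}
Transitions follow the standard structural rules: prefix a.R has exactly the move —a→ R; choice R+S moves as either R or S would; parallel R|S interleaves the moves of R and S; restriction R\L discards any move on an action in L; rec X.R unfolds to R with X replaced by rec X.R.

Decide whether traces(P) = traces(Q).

Reachable graph of P (2 states):
  m0 = rec X. (b.(X + X)\{b,c}\{a})\{a} | ··b··> m1
  m1 = ((rec X. (b.(X + X)\{b,c}\{a})\{a}) + (rec X. (b.(X + X)\{b,c}\{a})\{a}))\{b,c}\{a}\{a} | (no moves)
Reachable graph of Q (2 states):
  n0 = (b.((rec X. (b.(X + X)\{b,c}\{a})\{a}) + (rec X. (b.(X + X)\{b,c}\{a})\{a}))\{b,c}\{a})\{a} | ··b··> n1
  n1 = ((rec X. (b.(X + X)\{b,c}\{a})\{a}) + (rec X. (b.(X + X)\{b,c}\{a})\{a}))\{b,c}\{a}\{a} | (no moves)
Partition-refinement fixed point:
  B0 = {m0, n0}
  B1 = {m1, n1}
m0 ∈ B0, n0 ∈ B0 → same block
Bisimilar ⇒ trace-equivalent.

traces(P) = traces(Q)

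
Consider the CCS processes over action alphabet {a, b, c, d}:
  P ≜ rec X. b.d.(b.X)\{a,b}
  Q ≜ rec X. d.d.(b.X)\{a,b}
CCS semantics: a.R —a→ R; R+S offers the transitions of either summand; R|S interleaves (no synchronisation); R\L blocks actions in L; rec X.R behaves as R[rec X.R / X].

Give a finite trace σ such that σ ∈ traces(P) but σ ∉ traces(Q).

Reachable graph of P (3 states):
  s0 = rec X. b.d.(b.X)\{a,b} has moves ··b··> s1
  s1 = d.(b.(rec X. b.d.(b.X)\{a,b}))\{a,b} has moves ··d··> s2
  s2 = (b.(rec X. b.d.(b.X)\{a,b}))\{a,b} has moves (no moves)
Reachable graph of Q (3 states):
  t0 = rec X. d.d.(b.X)\{a,b} has moves ··d··> t1
  t1 = d.(b.(rec X. d.d.(b.X)\{a,b}))\{a,b} has moves ··d··> t2
  t2 = (b.(rec X. d.d.(b.X)\{a,b}))\{a,b} has moves (no moves)
Run σ = ⟨b⟩ on P: start {s0}
  step 1 (b): {s1}
  — P admits the full trace.
Run σ = ⟨b⟩ on Q: start {t0}
  step 1 (b): no successor for Q

b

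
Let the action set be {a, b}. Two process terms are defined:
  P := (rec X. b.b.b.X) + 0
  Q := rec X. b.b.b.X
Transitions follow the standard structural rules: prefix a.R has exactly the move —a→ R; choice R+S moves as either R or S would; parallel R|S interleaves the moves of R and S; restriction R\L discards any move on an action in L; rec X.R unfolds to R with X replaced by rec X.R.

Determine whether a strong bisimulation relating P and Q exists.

Reachable graph of P (4 states):
  s0 = (rec X. b.b.b.X) + 0 | —b→ s1
  s1 = b.b.(rec X. b.b.b.X) | —b→ s2
  s2 = b.(rec X. b.b.b.X) | —b→ s3
  s3 = rec X. b.b.b.X | —b→ s1
Reachable graph of Q (3 states):
  t0 = rec X. b.b.b.X | —b→ t1
  t1 = b.b.(rec X. b.b.b.X) | —b→ t2
  t2 = b.(rec X. b.b.b.X) | —b→ t0
Coarsest stable partition (strong bisimilarity classes):
  B0 = {s0, s1, s2, s3, t0, t1, t2}
s0 ∈ B0, t0 ∈ B0 → same block

bisimilar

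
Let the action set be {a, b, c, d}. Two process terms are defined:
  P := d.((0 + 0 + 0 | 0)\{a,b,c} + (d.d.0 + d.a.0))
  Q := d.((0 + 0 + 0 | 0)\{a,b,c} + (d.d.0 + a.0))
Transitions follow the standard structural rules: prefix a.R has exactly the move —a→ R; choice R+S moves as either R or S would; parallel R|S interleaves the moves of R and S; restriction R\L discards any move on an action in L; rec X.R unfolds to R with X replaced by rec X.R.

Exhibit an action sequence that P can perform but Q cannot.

dda

LTS(P): 5 reachable states
  m0 = d.((0 + 0 + 0 | 0)\{a,b,c} + (d.d.0 + d.a.0)) ⊢ =d=> m1
  m1 = (0 + 0 + 0 | 0)\{a,b,c} + (d.d.0 + d.a.0) ⊢ =d=> m2, =d=> m3
  m2 = a.0 ⊢ =a=> m4
  m3 = d.0 ⊢ =d=> m4
  m4 = 0 ⊢ ·
LTS(Q): 4 reachable states
  n0 = d.((0 + 0 + 0 | 0)\{a,b,c} + (d.d.0 + a.0)) ⊢ =d=> n1
  n1 = (0 + 0 + 0 | 0)\{a,b,c} + (d.d.0 + a.0) ⊢ =a=> n2, =d=> n3
  n2 = 0 ⊢ ·
  n3 = d.0 ⊢ =d=> n2
Trace ⟨dda⟩ through P, begin at {m0}:
  step 1 (d): {m1}
  step 2 (d): {m2, m3}
  step 3 (a): {m4}
  P completes σ.
Trace ⟨dda⟩ through Q, begin at {n0}:
  step 1 (d): {n1}
  step 2 (d): {n3}
  step 3 (a): ∅  — Q cannot continue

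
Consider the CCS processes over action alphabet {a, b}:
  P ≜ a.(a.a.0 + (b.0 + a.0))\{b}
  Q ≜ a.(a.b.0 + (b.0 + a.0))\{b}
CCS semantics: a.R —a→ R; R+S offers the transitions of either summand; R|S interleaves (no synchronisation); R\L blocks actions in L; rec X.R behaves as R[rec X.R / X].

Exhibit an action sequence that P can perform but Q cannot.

aaa

Reachable graph of P (4 states):
  s0 = a.(a.a.0 + (b.0 + a.0))\{b} :: —a→ s1
  s1 = (a.a.0 + (b.0 + a.0))\{b} :: —a→ s2, —a→ s3
  s2 = (a.0)\{b} :: —a→ s3
  s3 = 0\{b} :: deadlocked
Reachable graph of Q (4 states):
  t0 = a.(a.b.0 + (b.0 + a.0))\{b} :: —a→ t1
  t1 = (a.b.0 + (b.0 + a.0))\{b} :: —a→ t2, —a→ t3
  t2 = (b.0)\{b} :: deadlocked
  t3 = 0\{b} :: deadlocked
Trace ⟨aaa⟩ through P, begin at {s0}:
  step 1 (a): {s1}
  step 2 (a): {s2, s3}
  step 3 (a): {s3}
  — P admits the full trace.
Trace ⟨aaa⟩ through Q, begin at {t0}:
  step 1 (a): {t1}
  step 2 (a): {t2, t3}
  step 3 (a): no successor for Q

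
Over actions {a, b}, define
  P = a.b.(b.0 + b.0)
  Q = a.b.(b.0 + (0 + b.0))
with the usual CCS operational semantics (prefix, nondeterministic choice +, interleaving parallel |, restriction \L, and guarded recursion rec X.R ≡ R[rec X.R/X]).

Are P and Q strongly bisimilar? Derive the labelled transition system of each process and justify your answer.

LTS(P): 4 reachable states
  m0 = a.b.(b.0 + b.0) | =a=> m1
  m1 = b.(b.0 + b.0) | =b=> m2
  m2 = b.0 + b.0 | =b=> m3
  m3 = 0 | ∅
LTS(Q): 4 reachable states
  n0 = a.b.(b.0 + (0 + b.0)) | =a=> n1
  n1 = b.(b.0 + (0 + b.0)) | =b=> n2
  n2 = b.0 + (0 + b.0) | =b=> n3
  n3 = 0 | ∅
Partition-refinement fixed point:
  B0 = {m0, n0}
  B1 = {m1, n1}
  B2 = {m2, n2}
  B3 = {m3, n3}
m0 ∈ B0, n0 ∈ B0 → same block

YES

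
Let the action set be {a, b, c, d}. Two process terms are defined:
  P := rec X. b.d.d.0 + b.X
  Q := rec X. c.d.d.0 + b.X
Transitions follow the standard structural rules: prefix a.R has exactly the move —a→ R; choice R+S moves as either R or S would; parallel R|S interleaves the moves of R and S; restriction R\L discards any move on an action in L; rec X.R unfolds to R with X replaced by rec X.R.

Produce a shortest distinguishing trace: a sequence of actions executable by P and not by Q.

bd

LTS(P): 4 reachable states
  u0 = rec X. b.d.d.0 + b.X → -b-> u0, -b-> u1
  u1 = d.d.0 → -d-> u2
  u2 = d.0 → -d-> u3
  u3 = 0 → (no moves)
LTS(Q): 4 reachable states
  v0 = rec X. c.d.d.0 + b.X → -b-> v0, -c-> v1
  v1 = d.d.0 → -d-> v2
  v2 = d.0 → -d-> v3
  v3 = 0 → (no moves)
Executing bd from P (initial set {u0}):
  step 1 (b): {u0, u1}
  step 2 (d): {u2}
  P completes σ.
Executing bd from Q (initial set {v0}):
  step 1 (b): {v0}
  step 2 (d): no successor for Q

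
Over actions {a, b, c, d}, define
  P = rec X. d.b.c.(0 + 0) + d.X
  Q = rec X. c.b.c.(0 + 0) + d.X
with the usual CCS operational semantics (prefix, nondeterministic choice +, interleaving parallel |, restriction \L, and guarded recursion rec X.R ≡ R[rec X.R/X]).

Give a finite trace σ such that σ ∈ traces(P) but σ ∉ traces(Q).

Reachable graph of P (4 states):
  m0 = rec X. d.b.c.(0 + 0) + d.X → -d-> m0, -d-> m1
  m1 = b.c.(0 + 0) → -b-> m2
  m2 = c.(0 + 0) → -c-> m3
  m3 = 0 + 0 → deadlocked
Reachable graph of Q (4 states):
  n0 = rec X. c.b.c.(0 + 0) + d.X → -c-> n1, -d-> n0
  n1 = b.c.(0 + 0) → -b-> n2
  n2 = c.(0 + 0) → -c-> n3
  n3 = 0 + 0 → deadlocked
Executing db from P (initial set {m0}):
  step 1 (d): {m0, m1}
  step 2 (b): {m2}
  ✓ P
Executing db from Q (initial set {n0}):
  step 1 (d): {n0}
  step 2 (b): ∅ (Q stuck)

db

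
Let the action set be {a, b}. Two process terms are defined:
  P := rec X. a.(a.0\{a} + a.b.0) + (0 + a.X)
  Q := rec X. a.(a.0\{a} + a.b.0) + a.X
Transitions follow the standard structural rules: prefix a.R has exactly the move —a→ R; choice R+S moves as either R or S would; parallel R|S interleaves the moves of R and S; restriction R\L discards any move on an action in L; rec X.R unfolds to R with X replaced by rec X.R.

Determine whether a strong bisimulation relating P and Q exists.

P ~ Q

LTS(P): 5 reachable states
  m0 = rec X. a.(a.0\{a} + a.b.0) + (0 + a.X) → --a--▸ m0, --a--▸ m1
  m1 = a.0\{a} + a.b.0 → --a--▸ m2, --a--▸ m3
  m2 = 0\{a} → deadlocked
  m3 = b.0 → --b--▸ m4
  m4 = 0 → deadlocked
LTS(Q): 5 reachable states
  n0 = rec X. a.(a.0\{a} + a.b.0) + a.X → --a--▸ n0, --a--▸ n1
  n1 = a.0\{a} + a.b.0 → --a--▸ n2, --a--▸ n3
  n2 = 0\{a} → deadlocked
  n3 = b.0 → --b--▸ n4
  n4 = 0 → deadlocked
Partition-refinement fixed point:
  B0 = {m0, n0}
  B1 = {m1, n1}
  B2 = {m3, n3}
  B3 = {m2, m4, n2, n4}
m0 ∈ B0, n0 ∈ B0 → same block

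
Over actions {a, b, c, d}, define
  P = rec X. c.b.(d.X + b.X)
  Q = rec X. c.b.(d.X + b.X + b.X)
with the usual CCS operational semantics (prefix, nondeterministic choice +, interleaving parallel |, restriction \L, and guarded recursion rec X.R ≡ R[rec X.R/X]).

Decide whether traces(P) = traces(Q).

YES

Reachable graph of P (3 states):
  p0 = rec X. c.b.(d.X + b.X) | =c=> p1
  p1 = b.(d.(rec X. c.b.(d.X + b.X)) + b.(rec X. c.b.(d.X + b.X))) | =b=> p2
  p2 = d.(rec X. c.b.(d.X + b.X)) + b.(rec X. c.b.(d.X + b.X)) | =b=> p0, =d=> p0
Reachable graph of Q (3 states):
  q0 = rec X. c.b.(d.X + b.X + b.X) | =c=> q1
  q1 = b.(d.(rec X. c.b.(d.X + b.X + b.X)) + b.(rec X. c.b.(d.X + b.X + b.X)) + b.(rec X. c.b.(d.X + b.X + b.X))) | =b=> q2
  q2 = d.(rec X. c.b.(d.X + b.X + b.X)) + b.(rec X. c.b.(d.X + b.X + b.X)) + b.(rec X. c.b.(d.X + b.X + b.X)) | =b=> q0, =d=> q0
Coarsest stable partition (strong bisimilarity classes):
  B0 = {p0, q0}
  B1 = {p1, q1}
  B2 = {p2, q2}
p0 ∈ B0, q0 ∈ B0 → same block
Bisimilar ⇒ trace-equivalent.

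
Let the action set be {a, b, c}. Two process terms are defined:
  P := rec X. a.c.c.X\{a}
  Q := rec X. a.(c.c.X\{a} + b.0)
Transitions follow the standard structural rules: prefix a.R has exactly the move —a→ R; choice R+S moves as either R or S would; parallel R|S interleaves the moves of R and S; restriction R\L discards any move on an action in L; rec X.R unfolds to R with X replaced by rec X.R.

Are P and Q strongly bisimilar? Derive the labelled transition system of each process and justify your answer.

P's transition system — 4 states:
  s0 = rec X. a.c.c.X\{a} has moves =a=> s1
  s1 = c.c.(rec X. a.c.c.X\{a})\{a} has moves =c=> s2
  s2 = c.(rec X. a.c.c.X\{a})\{a} has moves =c=> s3
  s3 = (rec X. a.c.c.X\{a})\{a} has moves ·
Q's transition system — 5 states:
  t0 = rec X. a.(c.c.X\{a} + b.0) has moves =a=> t1
  t1 = c.c.(rec X. a.(c.c.X\{a} + b.0))\{a} + b.0 has moves =b=> t2, =c=> t3
  t2 = 0 has moves ·
  t3 = c.(rec X. a.(c.c.X\{a} + b.0))\{a} has moves =c=> t4
  t4 = (rec X. a.(c.c.X\{a} + b.0))\{a} has moves ·
Bisimilarity quotient blocks:
  B0 = {s0}
  B1 = {s1}
  B2 = {s2, t3}
  B3 = {s3, t2, t4}
  B4 = {t0}
  B5 = {t1}
s0 ∈ B0, t0 ∈ B4 → different blocks

NO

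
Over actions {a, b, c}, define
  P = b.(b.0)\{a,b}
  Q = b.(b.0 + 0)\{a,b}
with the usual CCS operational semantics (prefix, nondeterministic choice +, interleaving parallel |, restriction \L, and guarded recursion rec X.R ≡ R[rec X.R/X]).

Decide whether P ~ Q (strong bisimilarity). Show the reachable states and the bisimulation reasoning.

P ~ Q

LTS(P): 2 reachable states
  m0 = b.(b.0)\{a,b} | =b=> m1
  m1 = (b.0)\{a,b} | deadlocked
LTS(Q): 2 reachable states
  n0 = b.(b.0 + 0)\{a,b} | =b=> n1
  n1 = (b.0 + 0)\{a,b} | deadlocked
Bisimilarity quotient blocks:
  B0 = {m0, n0}
  B1 = {m1, n1}
m0 ∈ B0, n0 ∈ B0 → same block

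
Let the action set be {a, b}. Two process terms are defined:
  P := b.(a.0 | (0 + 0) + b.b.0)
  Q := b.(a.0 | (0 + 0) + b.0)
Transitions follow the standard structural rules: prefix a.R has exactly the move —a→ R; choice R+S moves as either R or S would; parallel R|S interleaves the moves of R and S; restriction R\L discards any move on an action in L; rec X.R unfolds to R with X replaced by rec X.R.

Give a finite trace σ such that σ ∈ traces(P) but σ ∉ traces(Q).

Reachable graph of P (5 states):
  m0 = b.(a.0 | (0 + 0) + b.b.0) → —b→ m1
  m1 = a.0 | (0 + 0) + b.b.0 → —a→ m2, —b→ m3
  m2 = 0 | (0 + 0) → stopped
  m3 = b.0 → —b→ m4
  m4 = 0 → stopped
Reachable graph of Q (4 states):
  n0 = b.(a.0 | (0 + 0) + b.0) → —b→ n1
  n1 = a.0 | (0 + 0) + b.0 → —a→ n2, —b→ n3
  n2 = 0 | (0 + 0) → stopped
  n3 = 0 → stopped
Executing bbb from P (initial set {m0}):
  after b @ step 1: {m1}
  after b @ step 2: {m3}
  after b @ step 3: {m4}
  P completes σ.
Executing bbb from Q (initial set {n0}):
  after b @ step 1: {n1}
  after b @ step 2: {n3}
  after b @ step 3: no successor for Q

bbb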